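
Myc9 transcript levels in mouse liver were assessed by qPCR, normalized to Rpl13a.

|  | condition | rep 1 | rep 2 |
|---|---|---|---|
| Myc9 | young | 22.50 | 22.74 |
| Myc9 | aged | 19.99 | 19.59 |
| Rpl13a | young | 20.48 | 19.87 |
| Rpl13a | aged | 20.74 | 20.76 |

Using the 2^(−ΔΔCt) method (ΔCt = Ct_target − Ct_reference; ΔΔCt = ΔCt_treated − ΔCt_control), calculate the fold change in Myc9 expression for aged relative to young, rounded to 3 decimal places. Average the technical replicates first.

10.593

Mean Ct: Myc9 young 22.620; Myc9 aged 19.790; Rpl13a young 20.175; Rpl13a aged 20.750
ΔCt(young) = 22.620 − 20.175 = 2.445
ΔCt(aged) = 19.790 − 20.750 = -0.960
ΔΔCt = -0.960 − 2.445 = -3.405
Fold change = 2^(−(-3.405)) = 2^3.405 = 10.5927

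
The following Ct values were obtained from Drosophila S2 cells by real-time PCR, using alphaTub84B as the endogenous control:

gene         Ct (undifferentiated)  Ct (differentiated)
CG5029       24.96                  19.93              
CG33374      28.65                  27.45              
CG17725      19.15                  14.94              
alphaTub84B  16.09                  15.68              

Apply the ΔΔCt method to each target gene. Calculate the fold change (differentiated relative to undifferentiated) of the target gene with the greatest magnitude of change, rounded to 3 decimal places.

CG5029: ΔΔCt = (19.93−15.68) − (24.96−16.09) = 4.25 − 8.87 = -4.62; fold change = 2^4.62 = 24.590
CG33374: ΔΔCt = (27.45−15.68) − (28.65−16.09) = 11.77 − 12.56 = -0.79; fold change = 2^0.79 = 1.729
CG17725: ΔΔCt = (14.94−15.68) − (19.15−16.09) = -0.74 − 3.06 = -3.80; fold change = 2^3.80 = 13.929
CG5029 has the largest |ΔΔCt| = 4.62.

24.590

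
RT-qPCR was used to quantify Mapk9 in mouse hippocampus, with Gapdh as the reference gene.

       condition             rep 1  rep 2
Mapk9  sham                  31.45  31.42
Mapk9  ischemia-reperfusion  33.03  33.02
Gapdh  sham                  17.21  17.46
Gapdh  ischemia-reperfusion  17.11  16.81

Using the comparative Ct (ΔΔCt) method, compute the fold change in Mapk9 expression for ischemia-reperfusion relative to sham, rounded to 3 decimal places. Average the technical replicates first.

Mean Ct: Mapk9 sham 31.435; Mapk9 ischemia-reperfusion 33.025; Gapdh sham 17.335; Gapdh ischemia-reperfusion 16.960
ΔCt(sham) = 31.435 − 17.335 = 14.100
ΔCt(ischemia-reperfusion) = 33.025 − 16.960 = 16.065
ΔΔCt = 16.065 − 14.100 = 1.965
Fold change = 2^(−1.965) = 0.2561

0.256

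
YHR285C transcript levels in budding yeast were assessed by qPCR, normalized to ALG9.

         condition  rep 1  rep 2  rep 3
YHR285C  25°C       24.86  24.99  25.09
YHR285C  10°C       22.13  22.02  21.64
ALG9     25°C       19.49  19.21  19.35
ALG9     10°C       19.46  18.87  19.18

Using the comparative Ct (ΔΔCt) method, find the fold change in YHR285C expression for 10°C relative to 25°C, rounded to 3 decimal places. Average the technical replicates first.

7.311

Mean Ct: YHR285C 25°C 24.980; YHR285C 10°C 21.930; ALG9 25°C 19.350; ALG9 10°C 19.170
ΔCt(25°C) = 24.980 − 19.350 = 5.630
ΔCt(10°C) = 21.930 − 19.170 = 2.760
ΔΔCt = 2.760 − 5.630 = -2.870
Fold change = 2^(−(-2.870)) = 2^2.870 = 7.3107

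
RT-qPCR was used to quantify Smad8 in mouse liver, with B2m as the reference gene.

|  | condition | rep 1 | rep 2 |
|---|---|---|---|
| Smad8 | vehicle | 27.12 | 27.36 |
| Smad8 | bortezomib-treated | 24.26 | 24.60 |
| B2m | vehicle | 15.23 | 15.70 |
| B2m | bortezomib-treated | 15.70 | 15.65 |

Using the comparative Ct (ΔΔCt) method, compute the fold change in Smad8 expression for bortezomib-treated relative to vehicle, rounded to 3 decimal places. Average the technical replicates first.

Mean Ct: Smad8 vehicle 27.240; Smad8 bortezomib-treated 24.430; B2m vehicle 15.465; B2m bortezomib-treated 15.675
ΔCt(vehicle) = 27.240 − 15.465 = 11.775
ΔCt(bortezomib-treated) = 24.430 − 15.675 = 8.755
ΔΔCt = 8.755 − 11.775 = -3.020
Fold change = 2^(−(-3.020)) = 2^3.020 = 8.1117

8.112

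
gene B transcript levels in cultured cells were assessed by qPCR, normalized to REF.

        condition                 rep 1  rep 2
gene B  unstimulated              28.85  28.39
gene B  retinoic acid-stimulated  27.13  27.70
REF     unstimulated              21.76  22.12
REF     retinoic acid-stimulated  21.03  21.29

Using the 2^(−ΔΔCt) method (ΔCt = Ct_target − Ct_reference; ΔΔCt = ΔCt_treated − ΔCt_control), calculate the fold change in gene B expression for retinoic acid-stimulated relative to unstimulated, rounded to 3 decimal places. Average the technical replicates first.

Mean Ct: gene B unstimulated 28.620; gene B retinoic acid-stimulated 27.415; REF unstimulated 21.940; REF retinoic acid-stimulated 21.160
ΔCt(unstimulated) = 28.620 − 21.940 = 6.680
ΔCt(retinoic acid-stimulated) = 27.415 − 21.160 = 6.255
ΔΔCt = 6.255 − 6.680 = -0.425
Fold change = 2^(−(-0.425)) = 2^0.425 = 1.3426

1.343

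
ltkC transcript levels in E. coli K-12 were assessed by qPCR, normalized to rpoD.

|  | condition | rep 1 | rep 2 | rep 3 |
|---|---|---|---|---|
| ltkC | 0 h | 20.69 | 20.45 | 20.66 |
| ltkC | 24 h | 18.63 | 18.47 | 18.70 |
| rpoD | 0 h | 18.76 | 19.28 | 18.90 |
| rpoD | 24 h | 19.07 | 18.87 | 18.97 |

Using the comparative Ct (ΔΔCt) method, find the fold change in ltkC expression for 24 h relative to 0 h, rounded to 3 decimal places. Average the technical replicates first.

Mean Ct: ltkC 0 h 20.600; ltkC 24 h 18.600; rpoD 0 h 18.980; rpoD 24 h 18.970
ΔCt(0 h) = 20.600 − 18.980 = 1.620
ΔCt(24 h) = 18.600 − 18.970 = -0.370
ΔΔCt = -0.370 − 1.620 = -1.990
Fold change = 2^(−(-1.990)) = 2^1.990 = 3.9724

3.972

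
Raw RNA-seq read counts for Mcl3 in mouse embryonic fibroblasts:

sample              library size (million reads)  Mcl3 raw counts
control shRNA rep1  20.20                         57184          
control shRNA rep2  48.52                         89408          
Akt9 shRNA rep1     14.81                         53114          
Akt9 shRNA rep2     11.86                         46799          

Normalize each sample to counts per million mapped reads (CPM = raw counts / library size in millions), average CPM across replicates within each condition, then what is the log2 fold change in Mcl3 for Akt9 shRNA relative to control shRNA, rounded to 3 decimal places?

0.689

CPM(control shRNA rep1) = 57184 / 20.20 = 2830.8911
CPM(control shRNA rep2) = 89408 / 48.52 = 1842.7040
CPM(Akt9 shRNA rep1) = 53114 / 14.81 = 3586.3606
CPM(Akt9 shRNA rep2) = 46799 / 11.86 = 3945.9528
mean CPM(control shRNA) = 2336.7976; mean CPM(Akt9 shRNA) = 3766.1567
Fold change = 3766.1567 / 2336.7976 = 1.61167
log2(1.61167) = 0.6886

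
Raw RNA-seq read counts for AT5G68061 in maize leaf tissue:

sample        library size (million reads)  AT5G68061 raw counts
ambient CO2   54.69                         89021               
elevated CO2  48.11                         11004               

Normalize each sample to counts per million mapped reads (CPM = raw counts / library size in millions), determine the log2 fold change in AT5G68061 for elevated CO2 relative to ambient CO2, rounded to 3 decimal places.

-2.831

CPM(ambient CO2) = 89021 / 54.69 = 1627.7382
CPM(elevated CO2) = 11004 / 48.11 = 228.7258
Fold change = 228.7258 / 1627.7382 = 0.14052
log2(0.14052) = -2.8312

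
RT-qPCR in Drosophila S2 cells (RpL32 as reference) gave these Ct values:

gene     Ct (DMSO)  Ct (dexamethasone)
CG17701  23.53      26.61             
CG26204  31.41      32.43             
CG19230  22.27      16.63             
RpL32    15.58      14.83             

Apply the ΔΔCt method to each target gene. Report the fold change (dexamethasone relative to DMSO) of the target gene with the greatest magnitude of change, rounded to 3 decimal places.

29.651

CG17701: ΔΔCt = (26.61−14.83) − (23.53−15.58) = 11.78 − 7.95 = 3.83; fold change = 2^-3.83 = 0.070
CG26204: ΔΔCt = (32.43−14.83) − (31.41−15.58) = 17.60 − 15.83 = 1.77; fold change = 2^-1.77 = 0.293
CG19230: ΔΔCt = (16.63−14.83) − (22.27−15.58) = 1.80 − 6.69 = -4.89; fold change = 2^4.89 = 29.651
CG19230 has the largest |ΔΔCt| = 4.89.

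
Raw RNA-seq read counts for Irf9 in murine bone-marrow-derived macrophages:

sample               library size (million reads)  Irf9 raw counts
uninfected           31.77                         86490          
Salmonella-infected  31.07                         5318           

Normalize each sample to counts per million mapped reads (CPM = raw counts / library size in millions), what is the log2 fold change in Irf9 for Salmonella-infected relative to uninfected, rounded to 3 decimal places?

CPM(uninfected) = 86490 / 31.77 = 2722.3796
CPM(Salmonella-infected) = 5318 / 31.07 = 171.1619
Fold change = 171.1619 / 2722.3796 = 0.06287
log2(0.06287) = -3.9914

-3.991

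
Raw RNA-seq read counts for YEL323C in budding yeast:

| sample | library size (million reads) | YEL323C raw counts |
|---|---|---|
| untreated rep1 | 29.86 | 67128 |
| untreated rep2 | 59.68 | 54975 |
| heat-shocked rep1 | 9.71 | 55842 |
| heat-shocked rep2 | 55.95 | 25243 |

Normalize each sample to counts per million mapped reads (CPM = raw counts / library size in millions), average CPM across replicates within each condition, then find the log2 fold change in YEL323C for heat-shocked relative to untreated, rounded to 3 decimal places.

0.969

CPM(untreated rep1) = 67128 / 29.86 = 2248.0911
CPM(untreated rep2) = 54975 / 59.68 = 921.1629
CPM(heat-shocked rep1) = 55842 / 9.71 = 5750.9784
CPM(heat-shocked rep2) = 25243 / 55.95 = 451.1707
mean CPM(untreated) = 1584.6270; mean CPM(heat-shocked) = 3101.0745
Fold change = 3101.0745 / 1584.6270 = 1.95697
log2(1.95697) = 0.9686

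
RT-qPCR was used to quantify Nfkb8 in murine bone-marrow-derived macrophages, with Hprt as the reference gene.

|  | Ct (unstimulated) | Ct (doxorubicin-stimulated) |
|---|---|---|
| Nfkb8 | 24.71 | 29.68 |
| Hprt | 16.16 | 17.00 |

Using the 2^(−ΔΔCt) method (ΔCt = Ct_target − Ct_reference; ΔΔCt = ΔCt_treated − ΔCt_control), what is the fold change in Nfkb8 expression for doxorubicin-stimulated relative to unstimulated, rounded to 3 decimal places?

ΔCt(unstimulated) = 24.710 − 16.160 = 8.550
ΔCt(doxorubicin-stimulated) = 29.680 − 17.000 = 12.680
ΔΔCt = 12.680 − 8.550 = 4.130
Fold change = 2^(−4.130) = 0.0571

0.057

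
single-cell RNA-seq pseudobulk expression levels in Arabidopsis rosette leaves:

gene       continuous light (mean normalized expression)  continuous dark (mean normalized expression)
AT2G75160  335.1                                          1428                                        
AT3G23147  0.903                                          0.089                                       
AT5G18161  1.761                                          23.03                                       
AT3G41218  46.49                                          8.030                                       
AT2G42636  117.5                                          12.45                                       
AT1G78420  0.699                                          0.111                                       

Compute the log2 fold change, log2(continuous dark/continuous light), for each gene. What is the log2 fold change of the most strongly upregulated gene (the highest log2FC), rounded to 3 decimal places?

log2(1428/335.1) = 2.091  (AT2G75160)
log2(0.089/0.903) = -3.343  (AT3G23147)
log2(23.03/1.761) = 3.709  (AT5G18161)
log2(8.030/46.49) = -2.533  (AT3G41218)
log2(12.45/117.5) = -3.238  (AT2G42636)
log2(0.111/0.699) = -2.655  (AT1G78420)
AT5G18161 is most strongly upregulated.

3.709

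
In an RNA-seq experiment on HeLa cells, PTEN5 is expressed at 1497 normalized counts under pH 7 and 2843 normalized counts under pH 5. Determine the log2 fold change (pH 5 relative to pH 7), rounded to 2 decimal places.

0.93

Fold change = 2843 / 1497 = 1.8991
log2(1.8991) = 0.925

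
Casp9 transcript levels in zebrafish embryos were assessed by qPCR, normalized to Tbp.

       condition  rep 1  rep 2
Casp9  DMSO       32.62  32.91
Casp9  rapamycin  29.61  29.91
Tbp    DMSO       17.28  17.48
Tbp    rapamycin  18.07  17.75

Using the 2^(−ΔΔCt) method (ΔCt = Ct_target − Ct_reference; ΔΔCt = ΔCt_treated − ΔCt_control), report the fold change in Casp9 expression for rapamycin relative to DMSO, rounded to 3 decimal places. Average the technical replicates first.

11.592

Mean Ct: Casp9 DMSO 32.765; Casp9 rapamycin 29.760; Tbp DMSO 17.380; Tbp rapamycin 17.910
ΔCt(DMSO) = 32.765 − 17.380 = 15.385
ΔCt(rapamycin) = 29.760 − 17.910 = 11.850
ΔΔCt = 11.850 − 15.385 = -3.535
Fold change = 2^(−(-3.535)) = 2^3.535 = 11.5915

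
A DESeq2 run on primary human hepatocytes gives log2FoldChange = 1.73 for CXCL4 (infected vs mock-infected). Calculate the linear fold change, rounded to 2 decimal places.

3.32

Fold change = 2^(1.73) = 3.317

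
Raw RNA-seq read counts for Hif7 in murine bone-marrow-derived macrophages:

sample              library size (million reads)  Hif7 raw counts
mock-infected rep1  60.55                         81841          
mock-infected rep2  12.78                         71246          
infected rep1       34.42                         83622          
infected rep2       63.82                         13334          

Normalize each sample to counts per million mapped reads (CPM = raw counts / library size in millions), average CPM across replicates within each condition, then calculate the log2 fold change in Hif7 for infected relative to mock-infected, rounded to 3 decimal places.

-1.392

CPM(mock-infected rep1) = 81841 / 60.55 = 1351.6268
CPM(mock-infected rep2) = 71246 / 12.78 = 5574.8044
CPM(infected rep1) = 83622 / 34.42 = 2429.4596
CPM(infected rep2) = 13334 / 63.82 = 208.9314
mean CPM(mock-infected) = 3463.2156; mean CPM(infected) = 1319.1955
Fold change = 1319.1955 / 3463.2156 = 0.38092
log2(0.38092) = -1.3925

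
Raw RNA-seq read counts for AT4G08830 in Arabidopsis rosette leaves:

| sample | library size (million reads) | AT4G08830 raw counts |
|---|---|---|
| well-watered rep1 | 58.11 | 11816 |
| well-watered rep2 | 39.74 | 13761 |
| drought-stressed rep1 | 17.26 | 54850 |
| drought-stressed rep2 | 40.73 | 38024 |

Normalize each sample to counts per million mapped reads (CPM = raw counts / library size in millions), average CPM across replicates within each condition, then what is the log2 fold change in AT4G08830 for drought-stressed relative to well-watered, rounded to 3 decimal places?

2.903

CPM(well-watered rep1) = 11816 / 58.11 = 203.3385
CPM(well-watered rep2) = 13761 / 39.74 = 346.2758
CPM(drought-stressed rep1) = 54850 / 17.26 = 3177.8679
CPM(drought-stressed rep2) = 38024 / 40.73 = 933.5625
mean CPM(well-watered) = 274.8071; mean CPM(drought-stressed) = 2055.7152
Fold change = 2055.7152 / 274.8071 = 7.48057
log2(7.48057) = 2.9031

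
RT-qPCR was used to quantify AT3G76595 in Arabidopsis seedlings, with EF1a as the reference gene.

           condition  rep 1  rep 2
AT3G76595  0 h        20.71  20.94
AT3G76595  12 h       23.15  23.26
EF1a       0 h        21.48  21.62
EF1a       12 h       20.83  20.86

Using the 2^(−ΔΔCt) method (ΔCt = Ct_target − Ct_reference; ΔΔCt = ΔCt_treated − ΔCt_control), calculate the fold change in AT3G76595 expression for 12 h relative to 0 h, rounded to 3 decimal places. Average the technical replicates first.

0.118

Mean Ct: AT3G76595 0 h 20.825; AT3G76595 12 h 23.205; EF1a 0 h 21.550; EF1a 12 h 20.845
ΔCt(0 h) = 20.825 − 21.550 = -0.725
ΔCt(12 h) = 23.205 − 20.845 = 2.360
ΔΔCt = 2.360 − (-0.725) = 3.085
Fold change = 2^(−3.085) = 0.1178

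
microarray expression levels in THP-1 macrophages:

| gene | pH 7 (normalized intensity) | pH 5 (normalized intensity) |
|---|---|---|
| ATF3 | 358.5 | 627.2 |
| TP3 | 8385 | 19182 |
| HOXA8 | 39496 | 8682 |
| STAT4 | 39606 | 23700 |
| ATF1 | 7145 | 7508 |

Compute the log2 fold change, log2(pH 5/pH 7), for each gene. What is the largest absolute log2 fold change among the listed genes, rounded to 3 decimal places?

log2(627.2/358.5) = 0.807  (ATF3)
log2(19182/8385) = 1.194  (TP3)
log2(8682/39496) = -2.186  (HOXA8)
log2(23700/39606) = -0.741  (STAT4)
log2(7508/7145) = 0.071  (ATF1)
The largest magnitude belongs to HOXA8.

2.186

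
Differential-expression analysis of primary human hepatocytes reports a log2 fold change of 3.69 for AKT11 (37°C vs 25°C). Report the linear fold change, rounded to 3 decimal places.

12.906

Fold change = 2^(3.69) = 12.9063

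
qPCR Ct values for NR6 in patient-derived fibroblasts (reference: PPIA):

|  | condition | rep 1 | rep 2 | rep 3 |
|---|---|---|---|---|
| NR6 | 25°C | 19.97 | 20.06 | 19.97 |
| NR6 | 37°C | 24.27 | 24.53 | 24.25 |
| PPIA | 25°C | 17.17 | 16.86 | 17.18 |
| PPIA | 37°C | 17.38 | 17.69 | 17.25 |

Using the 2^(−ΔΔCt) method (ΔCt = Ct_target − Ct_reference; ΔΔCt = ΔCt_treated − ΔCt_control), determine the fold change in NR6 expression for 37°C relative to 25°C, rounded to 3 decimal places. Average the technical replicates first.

Mean Ct: NR6 25°C 20.000; NR6 37°C 24.350; PPIA 25°C 17.070; PPIA 37°C 17.440
ΔCt(25°C) = 20.000 − 17.070 = 2.930
ΔCt(37°C) = 24.350 − 17.440 = 6.910
ΔΔCt = 6.910 − 2.930 = 3.980
Fold change = 2^(−3.980) = 0.0634

0.063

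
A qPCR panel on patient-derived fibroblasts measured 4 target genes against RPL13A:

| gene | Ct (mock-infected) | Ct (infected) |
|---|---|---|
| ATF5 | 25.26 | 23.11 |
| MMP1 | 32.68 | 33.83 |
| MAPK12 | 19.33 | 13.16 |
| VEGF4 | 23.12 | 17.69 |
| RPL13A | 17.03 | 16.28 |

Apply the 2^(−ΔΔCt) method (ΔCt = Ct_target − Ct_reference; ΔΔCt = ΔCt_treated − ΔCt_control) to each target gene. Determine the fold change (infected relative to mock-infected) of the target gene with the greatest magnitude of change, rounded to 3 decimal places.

ATF5: ΔΔCt = (23.11−16.28) − (25.26−17.03) = 6.83 − 8.23 = -1.40; fold change = 2^1.40 = 2.639
MMP1: ΔΔCt = (33.83−16.28) − (32.68−17.03) = 17.55 − 15.65 = 1.90; fold change = 2^-1.90 = 0.268
MAPK12: ΔΔCt = (13.16−16.28) − (19.33−17.03) = -3.12 − 2.30 = -5.42; fold change = 2^5.42 = 42.814
VEGF4: ΔΔCt = (17.69−16.28) − (23.12−17.03) = 1.41 − 6.09 = -4.68; fold change = 2^4.68 = 25.634
MAPK12 has the largest |ΔΔCt| = 5.42.

42.814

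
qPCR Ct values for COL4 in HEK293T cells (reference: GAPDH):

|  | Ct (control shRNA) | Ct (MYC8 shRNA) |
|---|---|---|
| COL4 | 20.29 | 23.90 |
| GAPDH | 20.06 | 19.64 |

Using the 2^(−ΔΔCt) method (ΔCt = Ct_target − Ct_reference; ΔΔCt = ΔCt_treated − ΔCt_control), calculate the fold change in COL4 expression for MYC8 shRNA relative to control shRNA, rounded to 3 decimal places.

ΔCt(control shRNA) = 20.290 − 20.060 = 0.230
ΔCt(MYC8 shRNA) = 23.900 − 19.640 = 4.260
ΔΔCt = 4.260 − 0.230 = 4.030
Fold change = 2^(−4.030) = 0.0612

0.061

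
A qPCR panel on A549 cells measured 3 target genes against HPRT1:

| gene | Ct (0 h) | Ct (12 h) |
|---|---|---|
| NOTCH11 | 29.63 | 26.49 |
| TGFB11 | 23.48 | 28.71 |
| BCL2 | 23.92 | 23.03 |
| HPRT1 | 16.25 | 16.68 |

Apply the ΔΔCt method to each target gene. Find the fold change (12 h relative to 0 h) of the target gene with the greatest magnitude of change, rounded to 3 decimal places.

NOTCH11: ΔΔCt = (26.49−16.68) − (29.63−16.25) = 9.81 − 13.38 = -3.57; fold change = 2^3.57 = 11.876
TGFB11: ΔΔCt = (28.71−16.68) − (23.48−16.25) = 12.03 − 7.23 = 4.80; fold change = 2^-4.80 = 0.036
BCL2: ΔΔCt = (23.03−16.68) − (23.92−16.25) = 6.35 − 7.67 = -1.32; fold change = 2^1.32 = 2.497
TGFB11 has the largest |ΔΔCt| = 4.80.

0.036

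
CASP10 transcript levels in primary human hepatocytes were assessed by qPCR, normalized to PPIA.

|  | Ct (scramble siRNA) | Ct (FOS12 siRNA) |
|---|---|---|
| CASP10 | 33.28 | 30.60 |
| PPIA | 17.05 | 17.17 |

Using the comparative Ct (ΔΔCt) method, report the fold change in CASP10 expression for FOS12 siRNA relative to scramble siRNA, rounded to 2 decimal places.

6.96

ΔCt(scramble siRNA) = 33.280 − 17.050 = 16.230
ΔCt(FOS12 siRNA) = 30.600 − 17.170 = 13.430
ΔΔCt = 13.430 − 16.230 = -2.800
Fold change = 2^(−(-2.800)) = 2^2.800 = 6.964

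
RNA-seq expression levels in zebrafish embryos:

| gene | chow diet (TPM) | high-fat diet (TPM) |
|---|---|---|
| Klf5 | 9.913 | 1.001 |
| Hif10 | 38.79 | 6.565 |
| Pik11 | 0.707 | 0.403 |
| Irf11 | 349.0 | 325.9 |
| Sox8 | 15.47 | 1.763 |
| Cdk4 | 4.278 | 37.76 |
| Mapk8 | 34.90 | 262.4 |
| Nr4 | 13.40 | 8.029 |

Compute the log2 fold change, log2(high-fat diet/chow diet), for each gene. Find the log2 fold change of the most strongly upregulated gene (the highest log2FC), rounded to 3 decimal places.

log2(1.001/9.913) = -3.308  (Klf5)
log2(6.565/38.79) = -2.563  (Hif10)
log2(0.403/0.707) = -0.811  (Pik11)
log2(325.9/349.0) = -0.099  (Irf11)
log2(1.763/15.47) = -3.133  (Sox8)
log2(37.76/4.278) = 3.142  (Cdk4)
log2(262.4/34.90) = 2.910  (Mapk8)
log2(8.029/13.40) = -0.739  (Nr4)
Cdk4 is most strongly upregulated.

3.142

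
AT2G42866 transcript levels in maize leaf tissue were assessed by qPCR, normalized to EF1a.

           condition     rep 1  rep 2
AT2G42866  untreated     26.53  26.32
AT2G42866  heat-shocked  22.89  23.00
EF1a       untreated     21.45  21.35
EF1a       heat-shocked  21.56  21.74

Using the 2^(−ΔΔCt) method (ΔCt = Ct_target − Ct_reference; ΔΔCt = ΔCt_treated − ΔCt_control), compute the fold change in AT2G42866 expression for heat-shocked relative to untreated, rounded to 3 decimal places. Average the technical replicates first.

13.269

Mean Ct: AT2G42866 untreated 26.425; AT2G42866 heat-shocked 22.945; EF1a untreated 21.400; EF1a heat-shocked 21.650
ΔCt(untreated) = 26.425 − 21.400 = 5.025
ΔCt(heat-shocked) = 22.945 − 21.650 = 1.295
ΔΔCt = 1.295 − 5.025 = -3.730
Fold change = 2^(−(-3.730)) = 2^3.730 = 13.2691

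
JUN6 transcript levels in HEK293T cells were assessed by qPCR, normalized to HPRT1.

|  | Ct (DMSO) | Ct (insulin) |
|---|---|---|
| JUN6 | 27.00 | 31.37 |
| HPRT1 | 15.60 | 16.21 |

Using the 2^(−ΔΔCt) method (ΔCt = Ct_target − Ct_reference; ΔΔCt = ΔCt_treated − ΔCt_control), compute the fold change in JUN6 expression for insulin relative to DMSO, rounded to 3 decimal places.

ΔCt(DMSO) = 27.000 − 15.600 = 11.400
ΔCt(insulin) = 31.370 − 16.210 = 15.160
ΔΔCt = 15.160 − 11.400 = 3.760
Fold change = 2^(−3.760) = 0.0738

0.074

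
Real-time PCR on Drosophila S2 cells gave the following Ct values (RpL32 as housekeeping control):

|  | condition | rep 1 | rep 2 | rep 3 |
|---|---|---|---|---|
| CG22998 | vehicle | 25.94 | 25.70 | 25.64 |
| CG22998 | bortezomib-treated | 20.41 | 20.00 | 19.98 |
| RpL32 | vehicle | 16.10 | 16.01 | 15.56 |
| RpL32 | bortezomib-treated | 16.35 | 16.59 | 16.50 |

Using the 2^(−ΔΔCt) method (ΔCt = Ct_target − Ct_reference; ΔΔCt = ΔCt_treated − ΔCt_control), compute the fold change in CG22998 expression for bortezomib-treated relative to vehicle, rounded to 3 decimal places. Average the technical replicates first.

74.543

Mean Ct: CG22998 vehicle 25.760; CG22998 bortezomib-treated 20.130; RpL32 vehicle 15.890; RpL32 bortezomib-treated 16.480
ΔCt(vehicle) = 25.760 − 15.890 = 9.870
ΔCt(bortezomib-treated) = 20.130 − 16.480 = 3.650
ΔΔCt = 3.650 − 9.870 = -6.220
Fold change = 2^(−(-6.220)) = 2^6.220 = 74.5429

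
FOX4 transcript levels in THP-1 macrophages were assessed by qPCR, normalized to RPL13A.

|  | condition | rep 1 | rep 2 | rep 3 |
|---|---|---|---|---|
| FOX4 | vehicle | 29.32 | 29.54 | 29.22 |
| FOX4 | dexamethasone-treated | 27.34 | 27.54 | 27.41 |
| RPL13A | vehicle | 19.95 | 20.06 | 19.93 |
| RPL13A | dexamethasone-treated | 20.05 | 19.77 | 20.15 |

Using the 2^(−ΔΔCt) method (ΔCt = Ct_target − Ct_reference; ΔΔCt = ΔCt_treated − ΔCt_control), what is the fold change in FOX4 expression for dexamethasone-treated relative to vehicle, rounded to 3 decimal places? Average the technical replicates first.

3.837

Mean Ct: FOX4 vehicle 29.360; FOX4 dexamethasone-treated 27.430; RPL13A vehicle 19.980; RPL13A dexamethasone-treated 19.990
ΔCt(vehicle) = 29.360 − 19.980 = 9.380
ΔCt(dexamethasone-treated) = 27.430 − 19.990 = 7.440
ΔΔCt = 7.440 − 9.380 = -1.940
Fold change = 2^(−(-1.940)) = 2^1.940 = 3.8371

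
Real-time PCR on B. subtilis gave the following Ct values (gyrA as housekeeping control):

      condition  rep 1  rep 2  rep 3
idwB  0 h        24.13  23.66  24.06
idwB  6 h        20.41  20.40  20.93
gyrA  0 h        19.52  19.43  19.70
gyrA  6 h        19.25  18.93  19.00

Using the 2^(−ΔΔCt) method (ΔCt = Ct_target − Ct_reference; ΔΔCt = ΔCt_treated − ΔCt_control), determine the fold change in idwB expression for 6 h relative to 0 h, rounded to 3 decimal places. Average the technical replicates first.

7.362

Mean Ct: idwB 0 h 23.950; idwB 6 h 20.580; gyrA 0 h 19.550; gyrA 6 h 19.060
ΔCt(0 h) = 23.950 − 19.550 = 4.400
ΔCt(6 h) = 20.580 − 19.060 = 1.520
ΔΔCt = 1.520 − 4.400 = -2.880
Fold change = 2^(−(-2.880)) = 2^2.880 = 7.3615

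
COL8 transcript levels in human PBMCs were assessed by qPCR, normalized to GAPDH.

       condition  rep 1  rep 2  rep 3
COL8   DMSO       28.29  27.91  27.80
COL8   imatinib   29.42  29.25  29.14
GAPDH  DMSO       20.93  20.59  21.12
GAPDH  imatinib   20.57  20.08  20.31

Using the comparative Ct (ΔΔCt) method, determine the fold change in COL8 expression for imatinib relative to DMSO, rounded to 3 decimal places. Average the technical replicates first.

Mean Ct: COL8 DMSO 28.000; COL8 imatinib 29.270; GAPDH DMSO 20.880; GAPDH imatinib 20.320
ΔCt(DMSO) = 28.000 − 20.880 = 7.120
ΔCt(imatinib) = 29.270 − 20.320 = 8.950
ΔΔCt = 8.950 − 7.120 = 1.830
Fold change = 2^(−1.830) = 0.2813

0.281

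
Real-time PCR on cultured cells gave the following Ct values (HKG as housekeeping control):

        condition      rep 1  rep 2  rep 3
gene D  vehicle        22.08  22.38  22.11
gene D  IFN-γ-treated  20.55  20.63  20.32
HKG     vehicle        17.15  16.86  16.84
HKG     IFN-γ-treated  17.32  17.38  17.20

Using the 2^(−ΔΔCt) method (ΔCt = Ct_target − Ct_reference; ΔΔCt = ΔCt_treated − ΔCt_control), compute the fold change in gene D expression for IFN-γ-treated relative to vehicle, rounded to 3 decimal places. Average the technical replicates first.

4.112

Mean Ct: gene D vehicle 22.190; gene D IFN-γ-treated 20.500; HKG vehicle 16.950; HKG IFN-γ-treated 17.300
ΔCt(vehicle) = 22.190 − 16.950 = 5.240
ΔCt(IFN-γ-treated) = 20.500 − 17.300 = 3.200
ΔΔCt = 3.200 − 5.240 = -2.040
Fold change = 2^(−(-2.040)) = 2^2.040 = 4.1125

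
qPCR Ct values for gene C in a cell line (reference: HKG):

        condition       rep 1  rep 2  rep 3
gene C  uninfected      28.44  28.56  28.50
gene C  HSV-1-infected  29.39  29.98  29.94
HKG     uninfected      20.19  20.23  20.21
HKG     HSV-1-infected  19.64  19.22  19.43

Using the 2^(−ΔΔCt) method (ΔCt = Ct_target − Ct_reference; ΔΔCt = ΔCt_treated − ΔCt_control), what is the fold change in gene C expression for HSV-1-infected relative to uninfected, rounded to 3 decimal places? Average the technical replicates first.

0.241

Mean Ct: gene C uninfected 28.500; gene C HSV-1-infected 29.770; HKG uninfected 20.210; HKG HSV-1-infected 19.430
ΔCt(uninfected) = 28.500 − 20.210 = 8.290
ΔCt(HSV-1-infected) = 29.770 − 19.430 = 10.340
ΔΔCt = 10.340 − 8.290 = 2.050
Fold change = 2^(−2.050) = 0.2415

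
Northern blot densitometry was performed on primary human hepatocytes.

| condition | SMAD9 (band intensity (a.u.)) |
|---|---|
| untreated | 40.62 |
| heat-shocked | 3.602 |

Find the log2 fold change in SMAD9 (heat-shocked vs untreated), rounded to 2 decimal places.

-3.50

Fold change = 3.602 / 40.62 = 0.0887
log2(0.0887) = -3.495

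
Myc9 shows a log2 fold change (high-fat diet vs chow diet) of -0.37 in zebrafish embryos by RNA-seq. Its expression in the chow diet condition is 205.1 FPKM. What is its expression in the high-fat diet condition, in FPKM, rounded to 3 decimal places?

Fold change = 2^(-0.37) = 0.7738
high-fat diet expression = 205.1 × 0.7738 = 158.703

158.703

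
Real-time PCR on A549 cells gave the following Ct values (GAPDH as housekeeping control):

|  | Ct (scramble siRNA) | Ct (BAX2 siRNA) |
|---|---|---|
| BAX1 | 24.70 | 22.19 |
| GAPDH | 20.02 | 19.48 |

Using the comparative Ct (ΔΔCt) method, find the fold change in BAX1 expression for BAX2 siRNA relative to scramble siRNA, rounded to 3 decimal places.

ΔCt(scramble siRNA) = 24.700 − 20.020 = 4.680
ΔCt(BAX2 siRNA) = 22.190 − 19.480 = 2.710
ΔΔCt = 2.710 − 4.680 = -1.970
Fold change = 2^(−(-1.970)) = 2^1.970 = 3.9177

3.918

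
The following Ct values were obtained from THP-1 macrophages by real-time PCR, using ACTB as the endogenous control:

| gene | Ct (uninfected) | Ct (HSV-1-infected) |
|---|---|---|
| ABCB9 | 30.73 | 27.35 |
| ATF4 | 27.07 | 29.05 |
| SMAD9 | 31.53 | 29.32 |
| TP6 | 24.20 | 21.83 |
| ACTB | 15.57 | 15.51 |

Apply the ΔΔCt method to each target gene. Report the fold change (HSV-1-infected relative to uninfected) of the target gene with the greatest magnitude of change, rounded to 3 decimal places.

ABCB9: ΔΔCt = (27.35−15.51) − (30.73−15.57) = 11.84 − 15.16 = -3.32; fold change = 2^3.32 = 9.987
ATF4: ΔΔCt = (29.05−15.51) − (27.07−15.57) = 13.54 − 11.50 = 2.04; fold change = 2^-2.04 = 0.243
SMAD9: ΔΔCt = (29.32−15.51) − (31.53−15.57) = 13.81 − 15.96 = -2.15; fold change = 2^2.15 = 4.438
TP6: ΔΔCt = (21.83−15.51) − (24.20−15.57) = 6.32 − 8.63 = -2.31; fold change = 2^2.31 = 4.959
ABCB9 has the largest |ΔΔCt| = 3.32.

9.987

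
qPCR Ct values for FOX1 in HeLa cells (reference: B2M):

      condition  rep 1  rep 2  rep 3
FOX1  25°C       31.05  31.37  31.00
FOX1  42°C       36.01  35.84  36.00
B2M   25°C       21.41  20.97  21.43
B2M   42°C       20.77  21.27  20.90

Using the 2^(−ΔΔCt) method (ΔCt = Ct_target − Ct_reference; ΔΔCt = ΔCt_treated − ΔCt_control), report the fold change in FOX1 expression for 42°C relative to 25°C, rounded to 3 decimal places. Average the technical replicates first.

0.029

Mean Ct: FOX1 25°C 31.140; FOX1 42°C 35.950; B2M 25°C 21.270; B2M 42°C 20.980
ΔCt(25°C) = 31.140 − 21.270 = 9.870
ΔCt(42°C) = 35.950 − 20.980 = 14.970
ΔΔCt = 14.970 − 9.870 = 5.100
Fold change = 2^(−5.100) = 0.0292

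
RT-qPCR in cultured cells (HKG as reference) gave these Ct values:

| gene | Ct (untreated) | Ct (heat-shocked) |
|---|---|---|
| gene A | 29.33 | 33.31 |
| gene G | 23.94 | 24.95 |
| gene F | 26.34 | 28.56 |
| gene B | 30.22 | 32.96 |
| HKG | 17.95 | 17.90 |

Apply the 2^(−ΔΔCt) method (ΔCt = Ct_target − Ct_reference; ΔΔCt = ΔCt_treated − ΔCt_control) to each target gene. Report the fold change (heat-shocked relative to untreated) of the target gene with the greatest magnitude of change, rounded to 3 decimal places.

gene A: ΔΔCt = (33.31−17.90) − (29.33−17.95) = 15.41 − 11.38 = 4.03; fold change = 2^-4.03 = 0.061
gene G: ΔΔCt = (24.95−17.90) − (23.94−17.95) = 7.05 − 5.99 = 1.06; fold change = 2^-1.06 = 0.480
gene F: ΔΔCt = (28.56−17.90) − (26.34−17.95) = 10.66 − 8.39 = 2.27; fold change = 2^-2.27 = 0.207
gene B: ΔΔCt = (32.96−17.90) − (30.22−17.95) = 15.06 − 12.27 = 2.79; fold change = 2^-2.79 = 0.145
gene A has the largest |ΔΔCt| = 4.03.

0.061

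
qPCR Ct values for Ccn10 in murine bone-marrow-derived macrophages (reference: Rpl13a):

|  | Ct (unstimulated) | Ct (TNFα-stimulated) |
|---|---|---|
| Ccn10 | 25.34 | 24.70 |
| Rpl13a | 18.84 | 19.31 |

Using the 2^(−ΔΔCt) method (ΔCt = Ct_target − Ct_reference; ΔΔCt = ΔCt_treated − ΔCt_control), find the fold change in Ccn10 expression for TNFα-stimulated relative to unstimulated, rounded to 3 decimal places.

2.158

ΔCt(unstimulated) = 25.340 − 18.840 = 6.500
ΔCt(TNFα-stimulated) = 24.700 − 19.310 = 5.390
ΔΔCt = 5.390 − 6.500 = -1.110
Fold change = 2^(−(-1.110)) = 2^1.110 = 2.1585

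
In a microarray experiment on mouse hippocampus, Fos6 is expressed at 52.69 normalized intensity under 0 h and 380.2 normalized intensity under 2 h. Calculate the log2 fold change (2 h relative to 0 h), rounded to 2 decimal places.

Fold change = 380.2 / 52.69 = 7.2158
log2(7.2158) = 2.851

2.85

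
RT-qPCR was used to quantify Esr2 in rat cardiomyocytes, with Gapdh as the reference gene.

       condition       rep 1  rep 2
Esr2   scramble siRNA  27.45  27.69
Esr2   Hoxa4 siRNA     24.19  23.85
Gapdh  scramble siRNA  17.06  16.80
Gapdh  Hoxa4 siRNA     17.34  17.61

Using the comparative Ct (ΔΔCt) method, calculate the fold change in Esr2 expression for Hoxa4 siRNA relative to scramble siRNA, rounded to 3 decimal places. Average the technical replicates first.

17.089

Mean Ct: Esr2 scramble siRNA 27.570; Esr2 Hoxa4 siRNA 24.020; Gapdh scramble siRNA 16.930; Gapdh Hoxa4 siRNA 17.475
ΔCt(scramble siRNA) = 27.570 − 16.930 = 10.640
ΔCt(Hoxa4 siRNA) = 24.020 − 17.475 = 6.545
ΔΔCt = 6.545 − 10.640 = -4.095
Fold change = 2^(−(-4.095)) = 2^4.095 = 17.0890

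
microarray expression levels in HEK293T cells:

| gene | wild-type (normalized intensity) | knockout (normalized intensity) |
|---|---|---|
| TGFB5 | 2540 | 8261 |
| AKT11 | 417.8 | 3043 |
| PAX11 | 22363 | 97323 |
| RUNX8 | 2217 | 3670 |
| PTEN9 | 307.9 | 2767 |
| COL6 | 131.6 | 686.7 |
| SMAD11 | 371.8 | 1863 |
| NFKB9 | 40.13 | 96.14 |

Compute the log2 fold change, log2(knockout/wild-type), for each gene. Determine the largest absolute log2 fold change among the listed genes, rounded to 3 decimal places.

log2(8261/2540) = 1.701  (TGFB5)
log2(3043/417.8) = 2.865  (AKT11)
log2(97323/22363) = 2.122  (PAX11)
log2(3670/2217) = 0.727  (RUNX8)
log2(2767/307.9) = 3.168  (PTEN9)
log2(686.7/131.6) = 2.384  (COL6)
log2(1863/371.8) = 2.325  (SMAD11)
log2(96.14/40.13) = 1.260  (NFKB9)
The largest magnitude belongs to PTEN9.

3.168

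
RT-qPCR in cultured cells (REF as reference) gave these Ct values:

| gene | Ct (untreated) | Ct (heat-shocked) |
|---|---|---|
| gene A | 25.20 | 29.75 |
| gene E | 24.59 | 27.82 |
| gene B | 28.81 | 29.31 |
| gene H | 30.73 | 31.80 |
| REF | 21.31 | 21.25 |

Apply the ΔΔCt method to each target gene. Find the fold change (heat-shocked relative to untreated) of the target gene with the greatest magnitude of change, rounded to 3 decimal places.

gene A: ΔΔCt = (29.75−21.25) − (25.20−21.31) = 8.50 − 3.89 = 4.61; fold change = 2^-4.61 = 0.041
gene E: ΔΔCt = (27.82−21.25) − (24.59−21.31) = 6.57 − 3.28 = 3.29; fold change = 2^-3.29 = 0.102
gene B: ΔΔCt = (29.31−21.25) − (28.81−21.31) = 8.06 − 7.50 = 0.56; fold change = 2^-0.56 = 0.678
gene H: ΔΔCt = (31.80−21.25) − (30.73−21.31) = 10.55 − 9.42 = 1.13; fold change = 2^-1.13 = 0.457
gene A has the largest |ΔΔCt| = 4.61.

0.041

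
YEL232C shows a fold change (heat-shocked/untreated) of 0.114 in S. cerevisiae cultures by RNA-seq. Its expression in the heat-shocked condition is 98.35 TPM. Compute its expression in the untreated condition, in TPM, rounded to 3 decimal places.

untreated expression = 98.35 / 0.114 = 862.719

862.719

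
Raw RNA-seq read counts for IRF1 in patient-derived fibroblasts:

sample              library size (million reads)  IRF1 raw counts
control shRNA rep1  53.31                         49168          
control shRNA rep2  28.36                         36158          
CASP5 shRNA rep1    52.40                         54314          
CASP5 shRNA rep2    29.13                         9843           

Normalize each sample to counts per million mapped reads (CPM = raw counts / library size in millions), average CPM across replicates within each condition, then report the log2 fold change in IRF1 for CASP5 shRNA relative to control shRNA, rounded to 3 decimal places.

CPM(control shRNA rep1) = 49168 / 53.31 = 922.3035
CPM(control shRNA rep2) = 36158 / 28.36 = 1274.9647
CPM(CASP5 shRNA rep1) = 54314 / 52.40 = 1036.5267
CPM(CASP5 shRNA rep2) = 9843 / 29.13 = 337.8991
mean CPM(control shRNA) = 1098.6341; mean CPM(CASP5 shRNA) = 687.2129
Fold change = 687.2129 / 1098.6341 = 0.62552
log2(0.62552) = -0.6769

-0.677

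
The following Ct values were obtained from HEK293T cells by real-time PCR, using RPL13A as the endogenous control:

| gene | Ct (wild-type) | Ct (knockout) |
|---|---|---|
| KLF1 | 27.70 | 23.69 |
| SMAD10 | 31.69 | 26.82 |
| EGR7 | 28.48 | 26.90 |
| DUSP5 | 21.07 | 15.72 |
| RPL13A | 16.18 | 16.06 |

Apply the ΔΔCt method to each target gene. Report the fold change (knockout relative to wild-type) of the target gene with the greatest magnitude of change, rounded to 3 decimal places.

KLF1: ΔΔCt = (23.69−16.06) − (27.70−16.18) = 7.63 − 11.52 = -3.89; fold change = 2^3.89 = 14.825
SMAD10: ΔΔCt = (26.82−16.06) − (31.69−16.18) = 10.76 − 15.51 = -4.75; fold change = 2^4.75 = 26.909
EGR7: ΔΔCt = (26.90−16.06) − (28.48−16.18) = 10.84 − 12.30 = -1.46; fold change = 2^1.46 = 2.751
DUSP5: ΔΔCt = (15.72−16.06) − (21.07−16.18) = -0.34 − 4.89 = -5.23; fold change = 2^5.23 = 37.531
DUSP5 has the largest |ΔΔCt| = 5.23.

37.531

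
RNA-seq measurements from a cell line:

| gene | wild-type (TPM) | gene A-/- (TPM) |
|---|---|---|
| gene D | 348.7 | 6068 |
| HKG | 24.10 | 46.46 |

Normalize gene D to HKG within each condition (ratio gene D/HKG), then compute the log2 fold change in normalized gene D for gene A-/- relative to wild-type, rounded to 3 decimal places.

3.174

gene D/HKG (wild-type) = 348.7 / 24.10 = 14.469
gene D/HKG (gene A-/-) = 6068 / 46.46 = 130.61
Fold change = 130.61 / 14.469 = 9.0268
log2(9.0268) = 3.1742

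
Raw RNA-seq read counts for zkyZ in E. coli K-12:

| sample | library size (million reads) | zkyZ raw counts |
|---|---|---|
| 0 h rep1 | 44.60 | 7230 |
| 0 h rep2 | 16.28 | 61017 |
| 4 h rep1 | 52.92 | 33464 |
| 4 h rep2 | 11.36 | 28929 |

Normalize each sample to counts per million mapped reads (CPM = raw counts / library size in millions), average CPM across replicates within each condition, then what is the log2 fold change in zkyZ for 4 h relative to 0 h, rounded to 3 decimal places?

-0.299

CPM(0 h rep1) = 7230 / 44.60 = 162.1076
CPM(0 h rep2) = 61017 / 16.28 = 3747.9730
CPM(4 h rep1) = 33464 / 52.92 = 632.3507
CPM(4 h rep2) = 28929 / 11.36 = 2546.5669
mean CPM(0 h) = 1955.0403; mean CPM(4 h) = 1589.4588
Fold change = 1589.4588 / 1955.0403 = 0.81301
log2(0.81301) = -0.2987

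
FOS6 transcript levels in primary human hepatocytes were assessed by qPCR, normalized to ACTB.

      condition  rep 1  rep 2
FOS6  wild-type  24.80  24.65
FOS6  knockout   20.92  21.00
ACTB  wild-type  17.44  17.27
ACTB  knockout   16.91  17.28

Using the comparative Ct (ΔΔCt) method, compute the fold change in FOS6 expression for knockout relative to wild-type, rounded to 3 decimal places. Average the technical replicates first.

11.353

Mean Ct: FOS6 wild-type 24.725; FOS6 knockout 20.960; ACTB wild-type 17.355; ACTB knockout 17.095
ΔCt(wild-type) = 24.725 − 17.355 = 7.370
ΔCt(knockout) = 20.960 − 17.095 = 3.865
ΔΔCt = 3.865 − 7.370 = -3.505
Fold change = 2^(−(-3.505)) = 2^3.505 = 11.3530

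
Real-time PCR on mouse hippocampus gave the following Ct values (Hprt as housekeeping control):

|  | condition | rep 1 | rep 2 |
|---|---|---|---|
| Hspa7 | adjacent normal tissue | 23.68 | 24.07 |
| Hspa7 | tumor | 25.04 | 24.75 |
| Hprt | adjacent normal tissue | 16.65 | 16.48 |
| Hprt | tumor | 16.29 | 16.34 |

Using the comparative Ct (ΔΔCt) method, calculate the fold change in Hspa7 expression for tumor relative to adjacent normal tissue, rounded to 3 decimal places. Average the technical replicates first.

0.415

Mean Ct: Hspa7 adjacent normal tissue 23.875; Hspa7 tumor 24.895; Hprt adjacent normal tissue 16.565; Hprt tumor 16.315
ΔCt(adjacent normal tissue) = 23.875 − 16.565 = 7.310
ΔCt(tumor) = 24.895 − 16.315 = 8.580
ΔΔCt = 8.580 − 7.310 = 1.270
Fold change = 2^(−1.270) = 0.4147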